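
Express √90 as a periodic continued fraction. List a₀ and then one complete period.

a₀ = ⌊√90⌋ = 9.
With m₀=0, d₀=1 and mₖ₊₁ = dₖaₖ − mₖ, dₖ₊₁ = (n − mₖ₊₁²)/dₖ, aₖ₊₁ = ⌊(a₀+mₖ₊₁)/dₖ₊₁⌋:
  k=1: m=9, d=9, a=2
  k=2: m=9, d=1, a=18
d=1 and a=2a₀=18 at k=2, so the next step gives (m, d) = (9, 9) again — its k=1 value — and the period has length 2.

[9; 2, 18]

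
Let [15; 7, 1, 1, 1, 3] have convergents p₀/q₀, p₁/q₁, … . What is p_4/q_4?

Using pₖ = aₖpₖ₋₁ + pₖ₋₂, qₖ = aₖqₖ₋₁ + qₖ₋₂ (with p₋₁=1, p₋₂=0, q₋₁=0, q₋₂=1):
  k=0: a=15, p=15, q=1
  k=1: a=7, p=106, q=7
  k=2: a=1, p=121, q=8
  k=3: a=1, p=227, q=15
  k=4: a=1, p=348, q=23

348/23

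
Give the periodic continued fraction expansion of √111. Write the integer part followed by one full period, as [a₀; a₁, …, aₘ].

[10; 1, 1, 6, 1, 1, 20]

a₀ = ⌊√111⌋ = 10.
With m₀=0, d₀=1 and mₖ₊₁ = dₖaₖ − mₖ, dₖ₊₁ = (n − mₖ₊₁²)/dₖ, aₖ₊₁ = ⌊(a₀+mₖ₊₁)/dₖ₊₁⌋:
  k=1: m=10, d=11, a=1
  k=2: m=1, d=10, a=1
  k=3: m=9, d=3, a=6
  k=4: m=9, d=10, a=1
  k=5: m=1, d=11, a=1
  k=6: m=10, d=1, a=20
d=1 and a=2a₀=20 at k=6, so the next step gives (m, d) = (10, 11) again — its k=1 value — and the period has length 6.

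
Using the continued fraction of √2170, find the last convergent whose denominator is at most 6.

233/5

√2170 = [46; 1, 1, 2, 1, 1, 92, …] (period length 6).
Convergents:
  p_0/q_0 = 46/1
  p_1/q_1 = 47/1
  p_2/q_2 = 93/2
  p_3/q_3 = 233/5
  p_4/q_4 = 326/7
q_3 = 5 ≤ 6 < 7 = q_4, so the answer is 233/5.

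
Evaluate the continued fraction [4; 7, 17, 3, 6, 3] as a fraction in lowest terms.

Fold from the inside: start with 3/1.
  6 + 1/3 = 19/3
  3 + 3/19 = 60/19
  17 + 19/60 = 1039/60
  7 + 60/1039 = 7333/1039
  4 + 1039/7333 = 30371/7333

30371/7333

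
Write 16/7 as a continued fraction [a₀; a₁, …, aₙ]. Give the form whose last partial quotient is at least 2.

16 = 2·7 + 2
7 = 3·2 + 1
2 = 2·1 + 0  (stop)
So 16/7 = [2; 3, 2].

[2; 3, 2]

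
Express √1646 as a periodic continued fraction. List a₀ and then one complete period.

[40; 1, 1, 3, 40, 3, 1, 1, 80]

a₀ = ⌊√1646⌋ = 40.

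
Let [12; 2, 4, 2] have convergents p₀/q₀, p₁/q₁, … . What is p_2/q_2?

112/9

Using pₖ = aₖpₖ₋₁ + pₖ₋₂, qₖ = aₖqₖ₋₁ + qₖ₋₂ (with p₋₁=1, p₋₂=0, q₋₁=0, q₋₂=1):
  k=0: a=12, p=12, q=1
  k=1: a=2, p=25, q=2
  k=2: a=4, p=112, q=9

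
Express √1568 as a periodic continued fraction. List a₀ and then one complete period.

[39; 1, 1, 2, 19, 2, 1, 1, 78]

a₀ = ⌊√1568⌋ = 39.
With m₀=0, d₀=1 and mₖ₊₁ = dₖaₖ − mₖ, dₖ₊₁ = (n − mₖ₊₁²)/dₖ, aₖ₊₁ = ⌊(a₀+mₖ₊₁)/dₖ₊₁⌋:
  k=1: m=39, d=47, a=1
  k=2: m=8, d=32, a=1
  k=3: m=24, d=31, a=2
  k=4: m=38, d=4, a=19
  k=5: m=38, d=31, a=2
  k=6: m=24, d=32, a=1
  k=7: m=8, d=47, a=1
  k=8: m=39, d=1, a=78
d=1 and a=2a₀=78 at k=8, so the next step gives (m, d) = (39, 47) again — its k=1 value — and the period has length 8.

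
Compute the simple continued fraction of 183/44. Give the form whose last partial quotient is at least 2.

183 = 4×44 + 7
44 = 6×7 + 2
7 = 3×2 + 1
2 = 2×1 + 0  (stop)
So 183/44 = [4; 6, 3, 2].

[4; 6, 3, 2]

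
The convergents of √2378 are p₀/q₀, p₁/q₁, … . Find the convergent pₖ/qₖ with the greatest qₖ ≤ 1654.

80218/1645

√2378 = [48; 1, 3, 3, 1, 96, …] (period length 5).
Convergents:
  p_0/q_0 = 48/1
  p_1/q_1 = 49/1
  p_2/q_2 = 195/4
  p_3/q_3 = 634/13
  p_4/q_4 = 829/17
  p_5/q_5 = 80218/1645
  p_6/q_6 = 81047/1662
q_5 = 1645 ≤ 1654 < 1662 = q_6, so the answer is 80218/1645.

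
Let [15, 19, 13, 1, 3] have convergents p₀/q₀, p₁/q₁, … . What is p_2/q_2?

3733/248

Using pₖ = aₖpₖ₋₁ + pₖ₋₂, qₖ = aₖqₖ₋₁ + qₖ₋₂ (with p₋₁=1, p₋₂=0, q₋₁=0, q₋₂=1):
  k=0: a=15, p=15, q=1
  k=1: a=19, p=286, q=19
  k=2: a=13, p=3733, q=248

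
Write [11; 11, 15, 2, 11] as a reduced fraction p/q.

Fold from the inside: start with 11/1.
  2 + 1/11 = 23/11
  15 + 11/23 = 356/23
  11 + 23/356 = 3939/356
  11 + 356/3939 = 43685/3939

43685/3939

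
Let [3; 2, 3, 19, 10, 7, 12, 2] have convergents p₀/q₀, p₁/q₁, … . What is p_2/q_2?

Using pₖ = aₖpₖ₋₁ + pₖ₋₂, qₖ = aₖqₖ₋₁ + qₖ₋₂ (with p₋₁=1, p₋₂=0, q₋₁=0, q₋₂=1):
  k=0: a=3, p=3, q=1
  k=1: a=2, p=7, q=2
  k=2: a=3, p=24, q=7

24/7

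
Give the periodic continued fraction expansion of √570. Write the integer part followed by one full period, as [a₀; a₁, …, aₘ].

[23; 1, 6, 1, 46]

a₀ = ⌊√570⌋ = 23.
With m₀=0, d₀=1 and mₖ₊₁ = dₖaₖ − mₖ, dₖ₊₁ = (n − mₖ₊₁²)/dₖ, aₖ₊₁ = ⌊(a₀+mₖ₊₁)/dₖ₊₁⌋:
  k=1: m=23, d=41, a=1
  k=2: m=18, d=6, a=6
  k=3: m=18, d=41, a=1
  k=4: m=23, d=1, a=46
d=1 and a=2a₀=46 at k=4, so the next step gives (m, d) = (23, 41) again — its k=1 value — and the period has length 4.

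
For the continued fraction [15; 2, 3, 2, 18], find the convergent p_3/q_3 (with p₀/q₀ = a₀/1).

Using pₖ = aₖpₖ₋₁ + pₖ₋₂, qₖ = aₖqₖ₋₁ + qₖ₋₂ (with p₋₁=1, p₋₂=0, q₋₁=0, q₋₂=1):
  k=0: a=15, p=15, q=1
  k=1: a=2, p=31, q=2
  k=2: a=3, p=108, q=7
  k=3: a=2, p=247, q=16

247/16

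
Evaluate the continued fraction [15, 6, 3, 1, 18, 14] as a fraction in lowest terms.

99919/6591

Using pₖ = aₖpₖ₋₁ + pₖ₋₂ and qₖ = aₖqₖ₋₁ + qₖ₋₂:
  k=0: a=15, p=15, q=1
  k=1: a=6, p=91, q=6
  k=2: a=3, p=288, q=19
  k=3: a=1, p=379, q=25
  k=4: a=18, p=7110, q=469
  k=5: a=14, p=99919, q=6591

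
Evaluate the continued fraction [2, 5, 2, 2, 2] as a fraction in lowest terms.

142/65

Fold from the inside: start with 2/1.
  2 + 1/2 = 5/2
  2 + 2/5 = 12/5
  5 + 5/12 = 65/12
  2 + 12/65 = 142/65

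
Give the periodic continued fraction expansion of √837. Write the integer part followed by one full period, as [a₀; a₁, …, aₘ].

a₀ = ⌊√837⌋ = 28.

[28; 1, 13, 2, 13, 1, 56]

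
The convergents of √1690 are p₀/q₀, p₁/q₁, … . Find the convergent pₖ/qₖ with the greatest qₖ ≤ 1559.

27379/666

√1690 = [41; 9, 8, 9, 82, …] (period length 4).
Convergents:
  p_0/q_0 = 41/1
  p_1/q_1 = 370/9
  p_2/q_2 = 3001/73
  p_3/q_3 = 27379/666
  p_4/q_4 = 2248079/54685
q_3 = 666 ≤ 1559 < 54685 = q_4, so the answer is 27379/666.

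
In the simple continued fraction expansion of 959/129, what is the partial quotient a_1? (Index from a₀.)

2

959 = 7·129 + 56   →  a_0 = 7
129 = 2·56 + 17   →  a_1 = 2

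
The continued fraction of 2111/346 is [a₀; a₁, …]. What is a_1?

9

2111 = 6·346 + 35   →  a_0 = 6
346 = 9·35 + 31   →  a_1 = 9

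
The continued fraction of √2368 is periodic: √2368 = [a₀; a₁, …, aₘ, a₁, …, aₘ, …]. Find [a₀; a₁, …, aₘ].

[48; 1, 1, 1, 23, 1, 1, 1, 96]

a₀ = ⌊√2368⌋ = 48.
With m₀=0, d₀=1 and mₖ₊₁ = dₖaₖ − mₖ, dₖ₊₁ = (n − mₖ₊₁²)/dₖ, aₖ₊₁ = ⌊(a₀+mₖ₊₁)/dₖ₊₁⌋:
  k=1: m=48, d=64, a=1
  k=2: m=16, d=33, a=1
  k=3: m=17, d=63, a=1
  k=4: m=46, d=4, a=23
  k=5: m=46, d=63, a=1
  k=6: m=17, d=33, a=1
  k=7: m=16, d=64, a=1
  k=8: m=48, d=1, a=96
d=1 and a=2a₀=96 at k=8, so the next step gives (m, d) = (48, 64) again — its k=1 value — and the period has length 8.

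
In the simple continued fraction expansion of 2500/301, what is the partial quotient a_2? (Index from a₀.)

3

2500 = 8·301 + 92   →  a_0 = 8
301 = 3·92 + 25   →  a_1 = 3
92 = 3·25 + 17   →  a_2 = 3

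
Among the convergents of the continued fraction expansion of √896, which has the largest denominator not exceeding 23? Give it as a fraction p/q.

449/15

√896 = [29; 1, 13, 1, 58, …] (period length 4).
Convergents:
  p_0/q_0 = 29/1
  p_1/q_1 = 30/1
  p_2/q_2 = 419/14
  p_3/q_3 = 449/15
  p_4/q_4 = 26461/884
q_3 = 15 ≤ 23 < 884 = q_4, so the answer is 449/15.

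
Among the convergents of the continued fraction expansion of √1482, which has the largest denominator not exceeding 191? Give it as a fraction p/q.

5890/153

√1482 = [38; 2, 76, …] (period length 2).
Convergents:
  p_0/q_0 = 38/1
  p_1/q_1 = 77/2
  p_2/q_2 = 5890/153
  p_3/q_3 = 11857/308
q_2 = 153 ≤ 191 < 308 = q_3, so the answer is 5890/153.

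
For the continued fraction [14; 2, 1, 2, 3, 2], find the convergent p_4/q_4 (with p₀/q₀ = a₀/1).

Using pₖ = aₖpₖ₋₁ + pₖ₋₂, qₖ = aₖqₖ₋₁ + qₖ₋₂ (with p₋₁=1, p₋₂=0, q₋₁=0, q₋₂=1):
  k=0: a=14, p=14, q=1
  k=1: a=2, p=29, q=2
  k=2: a=1, p=43, q=3
  k=3: a=2, p=115, q=8
  k=4: a=3, p=388, q=27

388/27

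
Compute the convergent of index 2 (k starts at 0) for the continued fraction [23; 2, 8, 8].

Using pₖ = aₖpₖ₋₁ + pₖ₋₂, qₖ = aₖqₖ₋₁ + qₖ₋₂ (with p₋₁=1, p₋₂=0, q₋₁=0, q₋₂=1):
  k=0: a=23, p=23, q=1
  k=1: a=2, p=47, q=2
  k=2: a=8, p=399, q=17

399/17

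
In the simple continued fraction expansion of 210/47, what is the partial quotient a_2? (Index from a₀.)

7

210 = 4·47 + 22   →  a_0 = 4
47 = 2·22 + 3   →  a_1 = 2
22 = 7·3 + 1   →  a_2 = 7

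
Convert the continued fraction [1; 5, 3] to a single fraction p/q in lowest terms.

19/16

Fold from the inside: start with 3/1.
  5 + 1/3 = 16/3
  1 + 3/16 = 19/16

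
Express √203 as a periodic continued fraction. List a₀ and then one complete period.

[14; 4, 28]

a₀ = ⌊√203⌋ = 14.
With m₀=0, d₀=1 and mₖ₊₁ = dₖaₖ − mₖ, dₖ₊₁ = (n − mₖ₊₁²)/dₖ, aₖ₊₁ = ⌊(a₀+mₖ₊₁)/dₖ₊₁⌋:
  k=1: m=14, d=7, a=4
  k=2: m=14, d=1, a=28
d=1 and a=2a₀=28 at k=2, so the next step gives (m, d) = (14, 7) again — its k=1 value — and the period has length 2.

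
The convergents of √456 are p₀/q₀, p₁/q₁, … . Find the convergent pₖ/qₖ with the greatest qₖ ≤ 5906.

87851/4114

√456 = [21; 2, 1, 4, 1, 2, 42, …] (period length 6).
Convergents:
  p_0/q_0 = 21/1
  p_1/q_1 = 43/2
  p_2/q_2 = 64/3
  p_3/q_3 = 299/14
  p_4/q_4 = 363/17
  p_5/q_5 = 1025/48
  p_6/q_6 = 43413/2033
  p_7/q_7 = 87851/4114
  p_8/q_8 = 131264/6147
q_7 = 4114 ≤ 5906 < 6147 = q_8, so the answer is 87851/4114.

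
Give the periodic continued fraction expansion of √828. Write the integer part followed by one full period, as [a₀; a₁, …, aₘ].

a₀ = ⌊√828⌋ = 28.

[28; 1, 3, 2, 3, 1, 56]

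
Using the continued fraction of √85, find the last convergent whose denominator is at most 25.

√85 = [9; 4, 1, 1, 4, 18, …] (period length 5).
Convergents:
  p_0/q_0 = 9/1
  p_1/q_1 = 37/4
  p_2/q_2 = 46/5
  p_3/q_3 = 83/9
  p_4/q_4 = 378/41
q_3 = 9 ≤ 25 < 41 = q_4, so the answer is 83/9.

83/9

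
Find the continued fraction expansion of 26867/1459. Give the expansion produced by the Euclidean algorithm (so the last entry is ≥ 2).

26867 = 18×1459 + 605
1459 = 2×605 + 249
605 = 2×249 + 107
249 = 2×107 + 35
107 = 3×35 + 2
35 = 17×2 + 1
2 = 2×1 + 0  (stop)
So 26867/1459 = [18; 2, 2, 2, 3, 17, 2].

[18; 2, 2, 2, 3, 17, 2]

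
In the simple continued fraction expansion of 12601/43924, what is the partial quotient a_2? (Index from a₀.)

2

12601 = 0·43924 + 12601   →  a_0 = 0
43924 = 3·12601 + 6121   →  a_1 = 3
12601 = 2·6121 + 359   →  a_2 = 2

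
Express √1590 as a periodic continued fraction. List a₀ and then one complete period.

[39; 1, 6, 1, 78]

a₀ = ⌊√1590⌋ = 39.
With m₀=0, d₀=1 and mₖ₊₁ = dₖaₖ − mₖ, dₖ₊₁ = (n − mₖ₊₁²)/dₖ, aₖ₊₁ = ⌊(a₀+mₖ₊₁)/dₖ₊₁⌋:
  k=1: m=39, d=69, a=1
  k=2: m=30, d=10, a=6
  k=3: m=30, d=69, a=1
  k=4: m=39, d=1, a=78
d=1 and a=2a₀=78 at k=4, so the next step gives (m, d) = (39, 69) again — its k=1 value — and the period has length 4.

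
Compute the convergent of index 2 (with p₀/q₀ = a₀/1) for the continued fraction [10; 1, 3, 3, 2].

43/4

Using pₖ = aₖpₖ₋₁ + pₖ₋₂, qₖ = aₖqₖ₋₁ + qₖ₋₂ (with p₋₁=1, p₋₂=0, q₋₁=0, q₋₂=1):
  k=0: a=10, p=10, q=1
  k=1: a=1, p=11, q=1
  k=2: a=3, p=43, q=4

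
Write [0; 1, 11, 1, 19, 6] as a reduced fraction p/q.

1446/1567

Using pₖ = aₖpₖ₋₁ + pₖ₋₂ and qₖ = aₖqₖ₋₁ + qₖ₋₂:
  k=0: a=0, p=0, q=1
  k=1: a=1, p=1, q=1
  k=2: a=11, p=11, q=12
  k=3: a=1, p=12, q=13
  k=4: a=19, p=239, q=259
  k=5: a=6, p=1446, q=1567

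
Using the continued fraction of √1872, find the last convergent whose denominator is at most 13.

√1872 = [43; 3, 1, 3, 86, …] (period length 4).
Convergents:
  p_0/q_0 = 43/1
  p_1/q_1 = 130/3
  p_2/q_2 = 173/4
  p_3/q_3 = 649/15
q_2 = 4 ≤ 13 < 15 = q_3, so the answer is 173/4.

173/4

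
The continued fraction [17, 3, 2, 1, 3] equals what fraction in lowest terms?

640/37

Using pₖ = aₖpₖ₋₁ + pₖ₋₂ and qₖ = aₖqₖ₋₁ + qₖ₋₂:
  k=0: a=17, p=17, q=1
  k=1: a=3, p=52, q=3
  k=2: a=2, p=121, q=7
  k=3: a=1, p=173, q=10
  k=4: a=3, p=640, q=37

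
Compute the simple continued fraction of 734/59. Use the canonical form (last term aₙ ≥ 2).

734 = 12*59 + 26
59 = 2*26 + 7
26 = 3*7 + 5
7 = 1*5 + 2
5 = 2*2 + 1
2 = 2*1 + 0  (stop)
So 734/59 = [12; 2, 3, 1, 2, 2].

[12; 2, 3, 1, 2, 2]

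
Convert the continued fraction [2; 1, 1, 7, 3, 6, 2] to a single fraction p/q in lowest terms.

Using pₖ = aₖpₖ₋₁ + pₖ₋₂ and qₖ = aₖqₖ₋₁ + qₖ₋₂:
  k=0: a=2, p=2, q=1
  k=1: a=1, p=3, q=1
  k=2: a=1, p=5, q=2
  k=3: a=7, p=38, q=15
  k=4: a=3, p=119, q=47
  k=5: a=6, p=752, q=297
  k=6: a=2, p=1623, q=641

1623/641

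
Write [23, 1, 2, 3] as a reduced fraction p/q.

Using pₖ = aₖpₖ₋₁ + pₖ₋₂ and qₖ = aₖqₖ₋₁ + qₖ₋₂:
  k=0: a=23, p=23, q=1
  k=1: a=1, p=24, q=1
  k=2: a=2, p=71, q=3
  k=3: a=3, p=237, q=10

237/10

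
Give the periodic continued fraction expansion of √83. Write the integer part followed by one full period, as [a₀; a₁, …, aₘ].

a₀ = ⌊√83⌋ = 9.
With m₀=0, d₀=1 and mₖ₊₁ = dₖaₖ − mₖ, dₖ₊₁ = (n − mₖ₊₁²)/dₖ, aₖ₊₁ = ⌊(a₀+mₖ₊₁)/dₖ₊₁⌋:
  k=1: m=9, d=2, a=9
  k=2: m=9, d=1, a=18
d=1 and a=2a₀=18 at k=2, so the next step gives (m, d) = (9, 2) again — its k=1 value — and the period has length 2.

[9; 9, 18]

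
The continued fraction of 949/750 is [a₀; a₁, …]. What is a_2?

949 = 1·750 + 199   →  a_0 = 1
750 = 3·199 + 153   →  a_1 = 3
199 = 1·153 + 46   →  a_2 = 1

1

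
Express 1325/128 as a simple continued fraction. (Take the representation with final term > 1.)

1325 = 10·128 + 45
128 = 2·45 + 38
45 = 1·38 + 7
38 = 5·7 + 3
7 = 2·3 + 1
3 = 3·1 + 0  (stop)
So 1325/128 = [10; 2, 1, 5, 2, 3].

[10; 2, 1, 5, 2, 3]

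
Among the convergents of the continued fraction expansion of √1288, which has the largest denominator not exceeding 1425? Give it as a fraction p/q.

23220/647

√1288 = [35; 1, 7, 1, 70, …] (period length 4).
Convergents:
  p_0/q_0 = 35/1
  p_1/q_1 = 36/1
  p_2/q_2 = 287/8
  p_3/q_3 = 323/9
  p_4/q_4 = 22897/638
  p_5/q_5 = 23220/647
  p_6/q_6 = 185437/5167
q_5 = 647 ≤ 1425 < 5167 = q_6, so the answer is 23220/647.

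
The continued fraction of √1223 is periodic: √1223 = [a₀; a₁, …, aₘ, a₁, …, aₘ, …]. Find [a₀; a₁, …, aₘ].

[34; 1, 33, 1, 68]

a₀ = ⌊√1223⌋ = 34.
With m₀=0, d₀=1 and mₖ₊₁ = dₖaₖ − mₖ, dₖ₊₁ = (n − mₖ₊₁²)/dₖ, aₖ₊₁ = ⌊(a₀+mₖ₊₁)/dₖ₊₁⌋:
  k=1: m=34, d=67, a=1
  k=2: m=33, d=2, a=33
  k=3: m=33, d=67, a=1
  k=4: m=34, d=1, a=68
d=1 and a=2a₀=68 at k=4, so the next step gives (m, d) = (34, 67) again — its k=1 value — and the period has length 4.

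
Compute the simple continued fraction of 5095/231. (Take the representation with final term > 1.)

[22; 17, 1, 3, 3]

5095 = 22×231 + 13
231 = 17×13 + 10
13 = 1×10 + 3
10 = 3×3 + 1
3 = 3×1 + 0  (stop)
So 5095/231 = [22; 17, 1, 3, 3].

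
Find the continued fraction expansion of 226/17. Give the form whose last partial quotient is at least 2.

[13; 3, 2, 2]

226 = 13*17 + 5
17 = 3*5 + 2
5 = 2*2 + 1
2 = 2*1 + 0  (stop)
So 226/17 = [13; 3, 2, 2].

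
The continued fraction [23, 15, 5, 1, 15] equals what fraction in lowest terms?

33238/1441

Using pₖ = aₖpₖ₋₁ + pₖ₋₂ and qₖ = aₖqₖ₋₁ + qₖ₋₂:
  k=0: a=23, p=23, q=1
  k=1: a=15, p=346, q=15
  k=2: a=5, p=1753, q=76
  k=3: a=1, p=2099, q=91
  k=4: a=15, p=33238, q=1441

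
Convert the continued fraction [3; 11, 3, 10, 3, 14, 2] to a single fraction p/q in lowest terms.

99521/32225

Using pₖ = aₖpₖ₋₁ + pₖ₋₂ and qₖ = aₖqₖ₋₁ + qₖ₋₂:
  k=0: a=3, p=3, q=1
  k=1: a=11, p=34, q=11
  k=2: a=3, p=105, q=34
  k=3: a=10, p=1084, q=351
  k=4: a=3, p=3357, q=1087
  k=5: a=14, p=48082, q=15569
  k=6: a=2, p=99521, q=32225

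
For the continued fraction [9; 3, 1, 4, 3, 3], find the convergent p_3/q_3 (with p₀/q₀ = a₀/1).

Using pₖ = aₖpₖ₋₁ + pₖ₋₂, qₖ = aₖqₖ₋₁ + qₖ₋₂ (with p₋₁=1, p₋₂=0, q₋₁=0, q₋₂=1):
  k=0: a=9, p=9, q=1
  k=1: a=3, p=28, q=3
  k=2: a=1, p=37, q=4
  k=3: a=4, p=176, q=19

176/19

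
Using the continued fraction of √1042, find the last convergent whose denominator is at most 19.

√1042 = [32; 3, 1, 1, 3, 64, …] (period length 5).
Convergents:
  p_0/q_0 = 32/1
  p_1/q_1 = 97/3
  p_2/q_2 = 129/4
  p_3/q_3 = 226/7
  p_4/q_4 = 807/25
q_3 = 7 ≤ 19 < 25 = q_4, so the answer is 226/7.

226/7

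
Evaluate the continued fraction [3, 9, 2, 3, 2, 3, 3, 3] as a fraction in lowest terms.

17527/5643

Using pₖ = aₖpₖ₋₁ + pₖ₋₂ and qₖ = aₖqₖ₋₁ + qₖ₋₂:
  k=0: a=3, p=3, q=1
  k=1: a=9, p=28, q=9
  k=2: a=2, p=59, q=19
  k=3: a=3, p=205, q=66
  k=4: a=2, p=469, q=151
  k=5: a=3, p=1612, q=519
  k=6: a=3, p=5305, q=1708
  k=7: a=3, p=17527, q=5643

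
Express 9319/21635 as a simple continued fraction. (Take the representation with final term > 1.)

9319 = 0*21635 + 9319
21635 = 2*9319 + 2997
9319 = 3*2997 + 328
2997 = 9*328 + 45
328 = 7*45 + 13
45 = 3*13 + 6
13 = 2*6 + 1
6 = 6*1 + 0  (stop)
So 9319/21635 = [0; 2, 3, 9, 7, 3, 2, 6].

[0; 2, 3, 9, 7, 3, 2, 6]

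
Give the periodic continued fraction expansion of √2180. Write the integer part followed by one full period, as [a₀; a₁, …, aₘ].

[46; 1, 2, 4, 2, 1, 92]

a₀ = ⌊√2180⌋ = 46.
With m₀=0, d₀=1 and mₖ₊₁ = dₖaₖ − mₖ, dₖ₊₁ = (n − mₖ₊₁²)/dₖ, aₖ₊₁ = ⌊(a₀+mₖ₊₁)/dₖ₊₁⌋:
  k=1: m=46, d=64, a=1
  k=2: m=18, d=29, a=2
  k=3: m=40, d=20, a=4
  k=4: m=40, d=29, a=2
  k=5: m=18, d=64, a=1
  k=6: m=46, d=1, a=92
d=1 and a=2a₀=92 at k=6, so the next step gives (m, d) = (46, 64) again — its k=1 value — and the period has length 6.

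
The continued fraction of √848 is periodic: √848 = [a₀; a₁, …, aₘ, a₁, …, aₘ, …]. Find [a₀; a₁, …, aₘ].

[29; 8, 3, 3, 3, 8, 58]

a₀ = ⌊√848⌋ = 29.
With m₀=0, d₀=1 and mₖ₊₁ = dₖaₖ − mₖ, dₖ₊₁ = (n − mₖ₊₁²)/dₖ, aₖ₊₁ = ⌊(a₀+mₖ₊₁)/dₖ₊₁⌋:
  k=1: m=29, d=7, a=8
  k=2: m=27, d=17, a=3
  k=3: m=24, d=16, a=3
  k=4: m=24, d=17, a=3
  k=5: m=27, d=7, a=8
  k=6: m=29, d=1, a=58
d=1 and a=2a₀=58 at k=6, so the next step gives (m, d) = (29, 7) again — its k=1 value — and the period has length 6.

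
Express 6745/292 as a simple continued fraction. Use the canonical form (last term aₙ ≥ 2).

6745 = 23*292 + 29
292 = 10*29 + 2
29 = 14*2 + 1
2 = 2*1 + 0  (stop)
So 6745/292 = [23; 10, 14, 2].

[23; 10, 14, 2]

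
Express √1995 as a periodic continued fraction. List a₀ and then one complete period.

a₀ = ⌊√1995⌋ = 44.
With m₀=0, d₀=1 and mₖ₊₁ = dₖaₖ − mₖ, dₖ₊₁ = (n − mₖ₊₁²)/dₖ, aₖ₊₁ = ⌊(a₀+mₖ₊₁)/dₖ₊₁⌋:
  k=1: m=44, d=59, a=1
  k=2: m=15, d=30, a=1
  k=3: m=15, d=59, a=1
  k=4: m=44, d=1, a=88
d=1 and a=2a₀=88 at k=4, so the next step gives (m, d) = (44, 59) again — its k=1 value — and the period has length 4.

[44; 1, 1, 1, 88]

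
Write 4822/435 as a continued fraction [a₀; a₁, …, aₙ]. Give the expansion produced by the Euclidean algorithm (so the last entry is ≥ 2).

[11; 11, 1, 3, 9]

4822 = 11×435 + 37
435 = 11×37 + 28
37 = 1×28 + 9
28 = 3×9 + 1
9 = 9×1 + 0  (stop)
So 4822/435 = [11; 11, 1, 3, 9].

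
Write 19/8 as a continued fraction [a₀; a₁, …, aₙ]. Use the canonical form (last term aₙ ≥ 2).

19 = 2·8 + 3
8 = 2·3 + 2
3 = 1·2 + 1
2 = 2·1 + 0  (stop)
So 19/8 = [2; 2, 1, 2].

[2; 2, 1, 2]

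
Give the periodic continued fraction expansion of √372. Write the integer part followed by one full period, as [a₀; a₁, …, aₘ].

a₀ = ⌊√372⌋ = 19.
With m₀=0, d₀=1 and mₖ₊₁ = dₖaₖ − mₖ, dₖ₊₁ = (n − mₖ₊₁²)/dₖ, aₖ₊₁ = ⌊(a₀+mₖ₊₁)/dₖ₊₁⌋:
  k=1: m=19, d=11, a=3
  k=2: m=14, d=16, a=2
  k=3: m=18, d=3, a=12
  k=4: m=18, d=16, a=2
  k=5: m=14, d=11, a=3
  k=6: m=19, d=1, a=38
d=1 and a=2a₀=38 at k=6, so the next step gives (m, d) = (19, 11) again — its k=1 value — and the period has length 6.

[19; 3, 2, 12, 2, 3, 38]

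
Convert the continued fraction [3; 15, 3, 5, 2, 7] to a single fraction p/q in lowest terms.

Using pₖ = aₖpₖ₋₁ + pₖ₋₂ and qₖ = aₖqₖ₋₁ + qₖ₋₂:
  k=0: a=3, p=3, q=1
  k=1: a=15, p=46, q=15
  k=2: a=3, p=141, q=46
  k=3: a=5, p=751, q=245
  k=4: a=2, p=1643, q=536
  k=5: a=7, p=12252, q=3997

12252/3997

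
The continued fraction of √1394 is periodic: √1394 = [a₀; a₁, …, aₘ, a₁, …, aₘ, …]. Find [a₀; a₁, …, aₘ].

a₀ = ⌊√1394⌋ = 37.
With m₀=0, d₀=1 and mₖ₊₁ = dₖaₖ − mₖ, dₖ₊₁ = (n − mₖ₊₁²)/dₖ, aₖ₊₁ = ⌊(a₀+mₖ₊₁)/dₖ₊₁⌋:
  k=1: m=37, d=25, a=2
  k=2: m=13, d=49, a=1
  k=3: m=36, d=2, a=36
  k=4: m=36, d=49, a=1
  k=5: m=13, d=25, a=2
  k=6: m=37, d=1, a=74
d=1 and a=2a₀=74 at k=6, so the next step gives (m, d) = (37, 25) again — its k=1 value — and the period has length 6.

[37; 2, 1, 36, 1, 2, 74]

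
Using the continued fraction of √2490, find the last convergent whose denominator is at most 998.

49351/989

√2490 = [49; 1, 8, 1, 98, …] (period length 4).
Convergents:
  p_0/q_0 = 49/1
  p_1/q_1 = 50/1
  p_2/q_2 = 449/9
  p_3/q_3 = 499/10
  p_4/q_4 = 49351/989
  p_5/q_5 = 49850/999
q_4 = 989 ≤ 998 < 999 = q_5, so the answer is 49351/989.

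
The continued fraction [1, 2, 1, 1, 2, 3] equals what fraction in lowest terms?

Fold from the inside: start with 3/1.
  2 + 1/3 = 7/3
  1 + 3/7 = 10/7
  1 + 7/10 = 17/10
  2 + 10/17 = 44/17
  1 + 17/44 = 61/44

61/44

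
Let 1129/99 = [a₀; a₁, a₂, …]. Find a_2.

1129 = 11·99 + 40   →  a_0 = 11
99 = 2·40 + 19   →  a_1 = 2
40 = 2·19 + 2   →  a_2 = 2

2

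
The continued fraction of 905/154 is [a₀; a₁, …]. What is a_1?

1

905 = 5·154 + 135   →  a_0 = 5
154 = 1·135 + 19   →  a_1 = 1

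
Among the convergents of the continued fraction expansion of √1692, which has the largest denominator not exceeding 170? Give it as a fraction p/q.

√1692 = [41; 7, 2, 7, 82, …] (period length 4).
Convergents:
  p_0/q_0 = 41/1
  p_1/q_1 = 288/7
  p_2/q_2 = 617/15
  p_3/q_3 = 4607/112
  p_4/q_4 = 378391/9199
q_3 = 112 ≤ 170 < 9199 = q_4, so the answer is 4607/112.

4607/112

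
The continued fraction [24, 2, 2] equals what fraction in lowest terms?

Fold from the inside: start with 2/1.
  2 + 1/2 = 5/2
  24 + 2/5 = 122/5

122/5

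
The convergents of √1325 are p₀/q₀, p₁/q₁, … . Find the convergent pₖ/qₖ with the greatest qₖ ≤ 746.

√1325 = [36; 2, 2, 72, …] (period length 3).
Convergents:
  p_0/q_0 = 36/1
  p_1/q_1 = 73/2
  p_2/q_2 = 182/5
  p_3/q_3 = 13177/362
  p_4/q_4 = 26536/729
  p_5/q_5 = 66249/1820
q_4 = 729 ≤ 746 < 1820 = q_5, so the answer is 26536/729.

26536/729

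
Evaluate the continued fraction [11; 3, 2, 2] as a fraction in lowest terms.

192/17

Fold from the inside: start with 2/1.
  2 + 1/2 = 5/2
  3 + 2/5 = 17/5
  11 + 5/17 = 192/17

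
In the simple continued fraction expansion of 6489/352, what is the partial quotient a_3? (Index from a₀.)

6489 = 18·352 + 153   →  a_0 = 18
352 = 2·153 + 46   →  a_1 = 2
153 = 3·46 + 15   →  a_2 = 3
46 = 3·15 + 1   →  a_3 = 3

3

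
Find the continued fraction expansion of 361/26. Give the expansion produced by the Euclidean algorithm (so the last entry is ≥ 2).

361 = 13·26 + 23
26 = 1·23 + 3
23 = 7·3 + 2
3 = 1·2 + 1
2 = 2·1 + 0  (stop)
So 361/26 = [13; 1, 7, 1, 2].

[13; 1, 7, 1, 2]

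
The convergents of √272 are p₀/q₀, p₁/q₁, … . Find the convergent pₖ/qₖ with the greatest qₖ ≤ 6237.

70736/4289

√272 = [16; 2, 32, …] (period length 2).
Convergents:
  p_0/q_0 = 16/1
  p_1/q_1 = 33/2
  p_2/q_2 = 1072/65
  p_3/q_3 = 2177/132
  p_4/q_4 = 70736/4289
  p_5/q_5 = 143649/8710
q_4 = 4289 ≤ 6237 < 8710 = q_5, so the answer is 70736/4289.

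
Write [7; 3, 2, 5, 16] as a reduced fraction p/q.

4483/615

Fold from the inside: start with 16/1.
  5 + 1/16 = 81/16
  2 + 16/81 = 178/81
  3 + 81/178 = 615/178
  7 + 178/615 = 4483/615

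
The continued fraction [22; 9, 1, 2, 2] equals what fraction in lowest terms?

Using pₖ = aₖpₖ₋₁ + pₖ₋₂ and qₖ = aₖqₖ₋₁ + qₖ₋₂:
  k=0: a=22, p=22, q=1
  k=1: a=9, p=199, q=9
  k=2: a=1, p=221, q=10
  k=3: a=2, p=641, q=29
  k=4: a=2, p=1503, q=68

1503/68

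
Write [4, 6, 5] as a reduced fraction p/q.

129/31

Using pₖ = aₖpₖ₋₁ + pₖ₋₂ and qₖ = aₖqₖ₋₁ + qₖ₋₂:
  k=0: a=4, p=4, q=1
  k=1: a=6, p=25, q=6
  k=2: a=5, p=129, q=31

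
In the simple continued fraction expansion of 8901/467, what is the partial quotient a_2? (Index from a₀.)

1

8901 = 19·467 + 28   →  a_0 = 19
467 = 16·28 + 19   →  a_1 = 16
28 = 1·19 + 9   →  a_2 = 1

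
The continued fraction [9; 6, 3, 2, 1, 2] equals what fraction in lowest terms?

1557/170

Fold from the inside: start with 2/1.
  1 + 1/2 = 3/2
  2 + 2/3 = 8/3
  3 + 3/8 = 27/8
  6 + 8/27 = 170/27
  9 + 27/170 = 1557/170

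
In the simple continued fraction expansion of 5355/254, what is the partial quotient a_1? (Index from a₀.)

5355 = 21·254 + 21   →  a_0 = 21
254 = 12·21 + 2   →  a_1 = 12

12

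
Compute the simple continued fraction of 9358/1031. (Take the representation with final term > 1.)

[9; 13, 19, 1, 3]

9358 = 9×1031 + 79
1031 = 13×79 + 4
79 = 19×4 + 3
4 = 1×3 + 1
3 = 3×1 + 0  (stop)
So 9358/1031 = [9; 13, 19, 1, 3].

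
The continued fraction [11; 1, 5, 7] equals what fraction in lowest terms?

Fold from the inside: start with 7/1.
  5 + 1/7 = 36/7
  1 + 7/36 = 43/36
  11 + 36/43 = 509/43

509/43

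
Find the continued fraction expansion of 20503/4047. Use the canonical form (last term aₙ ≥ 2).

20503 = 5*4047 + 268
4047 = 15*268 + 27
268 = 9*27 + 25
27 = 1*25 + 2
25 = 12*2 + 1
2 = 2*1 + 0  (stop)
So 20503/4047 = [5; 15, 9, 1, 12, 2].

[5; 15, 9, 1, 12, 2]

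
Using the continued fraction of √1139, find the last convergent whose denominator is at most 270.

9011/267

√1139 = [33; 1, 2, 1, 66, …] (period length 4).
Convergents:
  p_0/q_0 = 33/1
  p_1/q_1 = 34/1
  p_2/q_2 = 101/3
  p_3/q_3 = 135/4
  p_4/q_4 = 9011/267
  p_5/q_5 = 9146/271
q_4 = 267 ≤ 270 < 271 = q_5, so the answer is 9011/267.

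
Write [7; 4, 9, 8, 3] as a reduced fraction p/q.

6787/937

Using pₖ = aₖpₖ₋₁ + pₖ₋₂ and qₖ = aₖqₖ₋₁ + qₖ₋₂:
  k=0: a=7, p=7, q=1
  k=1: a=4, p=29, q=4
  k=2: a=9, p=268, q=37
  k=3: a=8, p=2173, q=300
  k=4: a=3, p=6787, q=937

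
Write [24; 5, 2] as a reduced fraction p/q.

266/11

Fold from the inside: start with 2/1.
  5 + 1/2 = 11/2
  24 + 2/11 = 266/11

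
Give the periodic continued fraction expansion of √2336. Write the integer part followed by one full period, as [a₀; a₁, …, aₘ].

a₀ = ⌊√2336⌋ = 48.
With m₀=0, d₀=1 and mₖ₊₁ = dₖaₖ − mₖ, dₖ₊₁ = (n − mₖ₊₁²)/dₖ, aₖ₊₁ = ⌊(a₀+mₖ₊₁)/dₖ₊₁⌋:
  k=1: m=48, d=32, a=3
  k=2: m=48, d=1, a=96
d=1 and a=2a₀=96 at k=2, so the next step gives (m, d) = (48, 32) again — its k=1 value — and the period has length 2.

[48; 3, 96]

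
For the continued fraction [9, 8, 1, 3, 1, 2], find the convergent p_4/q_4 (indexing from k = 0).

Using pₖ = aₖpₖ₋₁ + pₖ₋₂, qₖ = aₖqₖ₋₁ + qₖ₋₂ (with p₋₁=1, p₋₂=0, q₋₁=0, q₋₂=1):
  k=0: a=9, p=9, q=1
  k=1: a=8, p=73, q=8
  k=2: a=1, p=82, q=9
  k=3: a=3, p=319, q=35
  k=4: a=1, p=401, q=44

401/44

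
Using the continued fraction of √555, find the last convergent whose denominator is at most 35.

√555 = [23; 1, 1, 3, 1, 3, 1, 1, 46, …] (period length 8).
Convergents:
  p_0/q_0 = 23/1
  p_1/q_1 = 24/1
  p_2/q_2 = 47/2
  p_3/q_3 = 165/7
  p_4/q_4 = 212/9
  p_5/q_5 = 801/34
  p_6/q_6 = 1013/43
q_5 = 34 ≤ 35 < 43 = q_6, so the answer is 801/34.

801/34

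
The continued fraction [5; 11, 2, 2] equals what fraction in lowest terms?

290/57

Using pₖ = aₖpₖ₋₁ + pₖ₋₂ and qₖ = aₖqₖ₋₁ + qₖ₋₂:
  k=0: a=5, p=5, q=1
  k=1: a=11, p=56, q=11
  k=2: a=2, p=117, q=23
  k=3: a=2, p=290, q=57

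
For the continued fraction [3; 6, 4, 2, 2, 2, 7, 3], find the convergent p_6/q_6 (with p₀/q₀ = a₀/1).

Using pₖ = aₖpₖ₋₁ + pₖ₋₂, qₖ = aₖqₖ₋₁ + qₖ₋₂ (with p₋₁=1, p₋₂=0, q₋₁=0, q₋₂=1):
  k=0: a=3, p=3, q=1
  k=1: a=6, p=19, q=6
  k=2: a=4, p=79, q=25
  k=3: a=2, p=177, q=56
  k=4: a=2, p=433, q=137
  k=5: a=2, p=1043, q=330
  k=6: a=7, p=7734, q=2447

7734/2447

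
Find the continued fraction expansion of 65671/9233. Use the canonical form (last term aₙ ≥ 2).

65671 = 7×9233 + 1040
9233 = 8×1040 + 913
1040 = 1×913 + 127
913 = 7×127 + 24
127 = 5×24 + 7
24 = 3×7 + 3
7 = 2×3 + 1
3 = 3×1 + 0  (stop)
So 65671/9233 = [7; 8, 1, 7, 5, 3, 2, 3].

[7; 8, 1, 7, 5, 3, 2, 3]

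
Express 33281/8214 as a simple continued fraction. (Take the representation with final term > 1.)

33281 = 4*8214 + 425
8214 = 19*425 + 139
425 = 3*139 + 8
139 = 17*8 + 3
8 = 2*3 + 2
3 = 1*2 + 1
2 = 2*1 + 0  (stop)
So 33281/8214 = [4; 19, 3, 17, 2, 1, 2].

[4; 19, 3, 17, 2, 1, 2]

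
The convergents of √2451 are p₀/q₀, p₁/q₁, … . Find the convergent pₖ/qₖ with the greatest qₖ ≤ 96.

3317/67

√2451 = [49; 1, 1, 32, 1, 1, 98, …] (period length 6).
Convergents:
  p_0/q_0 = 49/1
  p_1/q_1 = 50/1
  p_2/q_2 = 99/2
  p_3/q_3 = 3218/65
  p_4/q_4 = 3317/67
  p_5/q_5 = 6535/132
q_4 = 67 ≤ 96 < 132 = q_5, so the answer is 3317/67.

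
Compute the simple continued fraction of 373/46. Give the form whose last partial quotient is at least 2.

[8; 9, 5]

373 = 8·46 + 5
46 = 9·5 + 1
5 = 5·1 + 0  (stop)
So 373/46 = [8; 9, 5].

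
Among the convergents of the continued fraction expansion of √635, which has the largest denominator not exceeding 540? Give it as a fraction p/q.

6325/251

√635 = [25; 5, 50, …] (period length 2).
Convergents:
  p_0/q_0 = 25/1
  p_1/q_1 = 126/5
  p_2/q_2 = 6325/251
  p_3/q_3 = 31751/1260
q_2 = 251 ≤ 540 < 1260 = q_3, so the answer is 6325/251.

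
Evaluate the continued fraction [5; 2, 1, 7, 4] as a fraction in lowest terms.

508/95

Fold from the inside: start with 4/1.
  7 + 1/4 = 29/4
  1 + 4/29 = 33/29
  2 + 29/33 = 95/33
  5 + 33/95 = 508/95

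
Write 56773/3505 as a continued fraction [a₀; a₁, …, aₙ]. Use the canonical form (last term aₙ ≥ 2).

[16; 5, 17, 3, 13]

56773 = 16·3505 + 693
3505 = 5·693 + 40
693 = 17·40 + 13
40 = 3·13 + 1
13 = 13·1 + 0  (stop)
So 56773/3505 = [16; 5, 17, 3, 13].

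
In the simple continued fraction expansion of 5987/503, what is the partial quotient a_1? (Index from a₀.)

1

5987 = 11·503 + 454   →  a_0 = 11
503 = 1·454 + 49   →  a_1 = 1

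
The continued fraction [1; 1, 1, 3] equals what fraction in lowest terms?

Fold from the inside: start with 3/1.
  1 + 1/3 = 4/3
  1 + 3/4 = 7/4
  1 + 4/7 = 11/7

11/7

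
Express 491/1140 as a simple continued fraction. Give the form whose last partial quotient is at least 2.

491 = 0*1140 + 491
1140 = 2*491 + 158
491 = 3*158 + 17
158 = 9*17 + 5
17 = 3*5 + 2
5 = 2*2 + 1
2 = 2*1 + 0  (stop)
So 491/1140 = [0; 2, 3, 9, 3, 2, 2].

[0; 2, 3, 9, 3, 2, 2]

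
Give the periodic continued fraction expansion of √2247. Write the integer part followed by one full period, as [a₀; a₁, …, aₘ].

[47; 2, 2, 15, 2, 2, 94]

a₀ = ⌊√2247⌋ = 47.
With m₀=0, d₀=1 and mₖ₊₁ = dₖaₖ − mₖ, dₖ₊₁ = (n − mₖ₊₁²)/dₖ, aₖ₊₁ = ⌊(a₀+mₖ₊₁)/dₖ₊₁⌋:
  k=1: m=47, d=38, a=2
  k=2: m=29, d=37, a=2
  k=3: m=45, d=6, a=15
  k=4: m=45, d=37, a=2
  k=5: m=29, d=38, a=2
  k=6: m=47, d=1, a=94
d=1 and a=2a₀=94 at k=6, so the next step gives (m, d) = (47, 38) again — its k=1 value — and the period has length 6.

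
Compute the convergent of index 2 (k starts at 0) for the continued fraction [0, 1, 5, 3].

Using pₖ = aₖpₖ₋₁ + pₖ₋₂, qₖ = aₖqₖ₋₁ + qₖ₋₂ (with p₋₁=1, p₋₂=0, q₋₁=0, q₋₂=1):
  k=0: a=0, p=0, q=1
  k=1: a=1, p=1, q=1
  k=2: a=5, p=5, q=6

5/6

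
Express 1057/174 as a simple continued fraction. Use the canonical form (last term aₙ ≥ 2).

1057 = 6·174 + 13
174 = 13·13 + 5
13 = 2·5 + 3
5 = 1·3 + 2
3 = 1·2 + 1
2 = 2·1 + 0  (stop)
So 1057/174 = [6; 13, 2, 1, 1, 2].

[6; 13, 2, 1, 1, 2]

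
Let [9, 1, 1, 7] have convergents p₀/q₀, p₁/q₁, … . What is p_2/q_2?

19/2

Using pₖ = aₖpₖ₋₁ + pₖ₋₂, qₖ = aₖqₖ₋₁ + qₖ₋₂ (with p₋₁=1, p₋₂=0, q₋₁=0, q₋₂=1):
  k=0: a=9, p=9, q=1
  k=1: a=1, p=10, q=1
  k=2: a=1, p=19, q=2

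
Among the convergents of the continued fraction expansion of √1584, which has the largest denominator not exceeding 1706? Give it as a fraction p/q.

√1584 = [39; 1, 3, 1, 78, …] (period length 4).
Convergents:
  p_0/q_0 = 39/1
  p_1/q_1 = 40/1
  p_2/q_2 = 159/4
  p_3/q_3 = 199/5
  p_4/q_4 = 15681/394
  p_5/q_5 = 15880/399
  p_6/q_6 = 63321/1591
  p_7/q_7 = 79201/1990
q_6 = 1591 ≤ 1706 < 1990 = q_7, so the answer is 63321/1591.

63321/1591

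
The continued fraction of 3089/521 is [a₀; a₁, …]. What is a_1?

3089 = 5·521 + 484   →  a_0 = 5
521 = 1·484 + 37   →  a_1 = 1

1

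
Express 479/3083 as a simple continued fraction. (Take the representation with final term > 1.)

[0; 6, 2, 3, 2, 2, 1, 8]

479 = 0*3083 + 479
3083 = 6*479 + 209
479 = 2*209 + 61
209 = 3*61 + 26
61 = 2*26 + 9
26 = 2*9 + 8
9 = 1*8 + 1
8 = 8*1 + 0  (stop)
So 479/3083 = [0; 6, 2, 3, 2, 2, 1, 8].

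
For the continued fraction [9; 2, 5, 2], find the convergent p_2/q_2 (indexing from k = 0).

Using pₖ = aₖpₖ₋₁ + pₖ₋₂, qₖ = aₖqₖ₋₁ + qₖ₋₂ (with p₋₁=1, p₋₂=0, q₋₁=0, q₋₂=1):
  k=0: a=9, p=9, q=1
  k=1: a=2, p=19, q=2
  k=2: a=5, p=104, q=11

104/11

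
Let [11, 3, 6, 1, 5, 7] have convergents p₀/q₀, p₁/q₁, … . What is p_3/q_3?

Using pₖ = aₖpₖ₋₁ + pₖ₋₂, qₖ = aₖqₖ₋₁ + qₖ₋₂ (with p₋₁=1, p₋₂=0, q₋₁=0, q₋₂=1):
  k=0: a=11, p=11, q=1
  k=1: a=3, p=34, q=3
  k=2: a=6, p=215, q=19
  k=3: a=1, p=249, q=22

249/22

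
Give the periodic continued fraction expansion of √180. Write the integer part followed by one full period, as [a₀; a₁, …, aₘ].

[13; 2, 2, 2, 26]

a₀ = ⌊√180⌋ = 13.
With m₀=0, d₀=1 and mₖ₊₁ = dₖaₖ − mₖ, dₖ₊₁ = (n − mₖ₊₁²)/dₖ, aₖ₊₁ = ⌊(a₀+mₖ₊₁)/dₖ₊₁⌋:
  k=1: m=13, d=11, a=2
  k=2: m=9, d=9, a=2
  k=3: m=9, d=11, a=2
  k=4: m=13, d=1, a=26
d=1 and a=2a₀=26 at k=4, so the next step gives (m, d) = (13, 11) again — its k=1 value — and the period has length 4.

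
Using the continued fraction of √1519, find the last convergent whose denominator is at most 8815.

118521/3041

√1519 = [38; 1, 37, 1, 76, …] (period length 4).
Convergents:
  p_0/q_0 = 38/1
  p_1/q_1 = 39/1
  p_2/q_2 = 1481/38
  p_3/q_3 = 1520/39
  p_4/q_4 = 117001/3002
  p_5/q_5 = 118521/3041
  p_6/q_6 = 4502278/115519
q_5 = 3041 ≤ 8815 < 115519 = q_6, so the answer is 118521/3041.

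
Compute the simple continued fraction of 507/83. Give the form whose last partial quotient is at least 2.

[6; 9, 4, 2]

507 = 6·83 + 9
83 = 9·9 + 2
9 = 4·2 + 1
2 = 2·1 + 0  (stop)
So 507/83 = [6; 9, 4, 2].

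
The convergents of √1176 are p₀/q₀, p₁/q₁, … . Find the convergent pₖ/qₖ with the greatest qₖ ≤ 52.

√1176 = [34; 3, 2, 2, 2, 3, 68, …] (period length 6).
Convergents:
  p_0/q_0 = 34/1
  p_1/q_1 = 103/3
  p_2/q_2 = 240/7
  p_3/q_3 = 583/17
  p_4/q_4 = 1406/41
  p_5/q_5 = 4801/140
q_4 = 41 ≤ 52 < 140 = q_5, so the answer is 1406/41.

1406/41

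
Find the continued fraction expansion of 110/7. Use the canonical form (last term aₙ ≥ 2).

[15; 1, 2, 2]

110 = 15·7 + 5
7 = 1·5 + 2
5 = 2·2 + 1
2 = 2·1 + 0  (stop)
So 110/7 = [15; 1, 2, 2].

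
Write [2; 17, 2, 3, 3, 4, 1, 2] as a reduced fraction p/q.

12303/5980

Using pₖ = aₖpₖ₋₁ + pₖ₋₂ and qₖ = aₖqₖ₋₁ + qₖ₋₂:
  k=0: a=2, p=2, q=1
  k=1: a=17, p=35, q=17
  k=2: a=2, p=72, q=35
  k=3: a=3, p=251, q=122
  k=4: a=3, p=825, q=401
  k=5: a=4, p=3551, q=1726
  k=6: a=1, p=4376, q=2127
  k=7: a=2, p=12303, q=5980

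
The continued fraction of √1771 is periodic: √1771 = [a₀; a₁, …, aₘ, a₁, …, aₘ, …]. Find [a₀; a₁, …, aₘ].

[42; 12, 84]

a₀ = ⌊√1771⌋ = 42.
With m₀=0, d₀=1 and mₖ₊₁ = dₖaₖ − mₖ, dₖ₊₁ = (n − mₖ₊₁²)/dₖ, aₖ₊₁ = ⌊(a₀+mₖ₊₁)/dₖ₊₁⌋:
  k=1: m=42, d=7, a=12
  k=2: m=42, d=1, a=84
d=1 and a=2a₀=84 at k=2, so the next step gives (m, d) = (42, 7) again — its k=1 value — and the period has length 2.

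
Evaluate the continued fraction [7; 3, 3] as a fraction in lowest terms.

Using pₖ = aₖpₖ₋₁ + pₖ₋₂ and qₖ = aₖqₖ₋₁ + qₖ₋₂:
  k=0: a=7, p=7, q=1
  k=1: a=3, p=22, q=3
  k=2: a=3, p=73, q=10

73/10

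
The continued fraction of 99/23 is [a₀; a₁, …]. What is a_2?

3

99 = 4·23 + 7   →  a_0 = 4
23 = 3·7 + 2   →  a_1 = 3
7 = 3·2 + 1   →  a_2 = 3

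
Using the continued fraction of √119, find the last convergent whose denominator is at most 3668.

√119 = [10; 1, 9, 1, 20, …] (period length 4).
Convergents:
  p_0/q_0 = 10/1
  p_1/q_1 = 11/1
  p_2/q_2 = 109/10
  p_3/q_3 = 120/11
  p_4/q_4 = 2509/230
  p_5/q_5 = 2629/241
  p_6/q_6 = 26170/2399
  p_7/q_7 = 28799/2640
  p_8/q_8 = 602150/55199
q_7 = 2640 ≤ 3668 < 55199 = q_8, so the answer is 28799/2640.

28799/2640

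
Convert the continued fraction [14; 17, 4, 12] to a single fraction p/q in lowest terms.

11879/845

Fold from the inside: start with 12/1.
  4 + 1/12 = 49/12
  17 + 12/49 = 845/49
  14 + 49/845 = 11879/845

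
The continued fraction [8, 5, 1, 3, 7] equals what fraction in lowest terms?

Fold from the inside: start with 7/1.
  3 + 1/7 = 22/7
  1 + 7/22 = 29/22
  5 + 22/29 = 167/29
  8 + 29/167 = 1365/167

1365/167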